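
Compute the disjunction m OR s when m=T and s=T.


Disjunction is false only when both operands are false.
Substitute: m=T, s=T.
T OR T evaluates to T.

T


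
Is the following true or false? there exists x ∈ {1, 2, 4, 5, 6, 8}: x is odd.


Evaluate the predicate on each element: 1:T, 2:F, 4:F, 5:T, 6:F, 8:F.
Witness x = 1 satisfies the predicate.

T


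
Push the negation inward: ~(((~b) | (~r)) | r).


De Morgan: the negation of a disjunction is the conjunction of the negations.
Distribute ~ across |, flipping it to &, and negate each literal.

(b & r) & (~r)


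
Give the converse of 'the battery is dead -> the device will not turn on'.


The converse of (P → Q) is (Q → P). It is not in general equivalent to the original.
Here P = 'the battery is dead' and Q = 'the device will not turn on'.

If the device will not turn on, then the battery is dead.


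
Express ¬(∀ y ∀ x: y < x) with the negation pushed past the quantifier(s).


Negation flips each quantifier (∀↔∃) and negates the inner predicate.
¬(∀ y ∀ x: φ) = ∃ y ∃ x: ¬φ.

∃ y ∃ x: ¬(y < x)


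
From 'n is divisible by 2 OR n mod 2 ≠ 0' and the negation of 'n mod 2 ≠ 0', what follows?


Disjunctive syllogism: from (P ∨ Q) and ¬P, infer Q.
One disjunct, 'n mod 2 ≠ 0', is ruled out; the other must hold.

n is divisible by 2


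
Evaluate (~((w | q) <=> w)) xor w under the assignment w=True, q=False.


Substitute w=True, q=False:
w | q = True | False = True
(w | q) <=> w = True <=> True = True
~((w | q) <=> w) = False
(~((w | q) <=> w)) xor w = False xor True = True

True


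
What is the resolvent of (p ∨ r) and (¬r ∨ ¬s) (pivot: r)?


The clauses contain complementary literals r and ¬r.
Resolution eliminates this pair and disjoins the remaining literals (merging duplicates).

(p ∨ ¬s)


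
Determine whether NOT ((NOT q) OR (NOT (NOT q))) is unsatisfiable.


Truth table over {q}:
q | φ
-----
F | F
T | F
Every row is false.

Yes, it is a contradiction.


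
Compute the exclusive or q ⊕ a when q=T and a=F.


Exclusive or is true when exactly one operand is true.
Substitute: q=T, a=F.
T ⊕ F evaluates to T.

T


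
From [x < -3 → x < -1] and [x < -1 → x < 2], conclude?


Hypothetical syllogism: from (P → Q) and (Q → R), infer (P → R).
Chain the two implications through the shared middle term 'x < -1'.

x < -3 → x < 2


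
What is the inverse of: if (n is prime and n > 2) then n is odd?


The inverse of (P → Q) is (¬P → ¬Q). It is equivalent to the converse, not to the original.
Here P = '(n is prime and n > 2)' and Q = 'n is odd'.

If not ((n is prime and n > 2)), then not (n is odd).


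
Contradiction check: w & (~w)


Truth table over {w}:
w | φ
-----
False | False
True | False
Every row is false.

Yes, it is a contradiction.


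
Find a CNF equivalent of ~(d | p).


Step 1: Apply De Morgan: ¬(d ∨ p) = ¬d ∧ ¬p.

(~d) & (~p)


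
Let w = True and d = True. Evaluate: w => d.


Implication is false only when antecedent is true and consequent is false.
Substitute: w=True, d=True.
True => True evaluates to True.

True


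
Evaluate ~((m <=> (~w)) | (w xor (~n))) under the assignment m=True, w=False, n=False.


Substitute m=True, w=False, n=False:
~w = True
m <=> (~w) = True <=> True = True
~n = True
w xor (~n) = False xor True = True
(m <=> (~w)) | (w xor (~n)) = True | True = True
~((m <=> (~w)) | (w xor (~n))) = False

False


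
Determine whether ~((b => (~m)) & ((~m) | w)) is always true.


Build the truth table over {b, m, w}:
b | m | w | φ
-------------
False | False | False | False
True | False | False | False
False | True | False | True
True | True | False | True
False | False | True | False
True | False | True | False
False | True | True | False
True | True | True | True
Counterexample at row 1: with b=False, m=False, w=False, the formula is False.

No, it is not a tautology.


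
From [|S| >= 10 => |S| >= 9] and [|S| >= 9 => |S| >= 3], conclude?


Hypothetical syllogism: from (P → Q) and (Q → R), infer (P → R).
Chain the two implications through the shared middle term '|S| >= 9'.

|S| >= 10 => |S| >= 3


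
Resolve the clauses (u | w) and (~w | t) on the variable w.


The clauses contain complementary literals w and ~w.
Resolution eliminates this pair and disjoins the remaining literals (merging duplicates).

(u | t)


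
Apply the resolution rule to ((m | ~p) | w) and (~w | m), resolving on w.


The clauses contain complementary literals w and ~w.
Resolution eliminates this pair and disjoins the remaining literals (merging duplicates).

(~p | m)


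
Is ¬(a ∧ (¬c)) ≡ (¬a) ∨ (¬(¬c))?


Compare truth tables:
a | c | φ | ψ
-------------
F | F | T | T
T | F | F | F
F | T | T | T
T | T | T | T
The columns φ and ψ agree on every row.

Yes, they are logically equivalent.


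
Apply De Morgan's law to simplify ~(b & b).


De Morgan: the negation of a conjunction is the disjunction of the negations.
Distribute ~ across &, flipping it to |, and negate each literal.

(~b) | (~b)


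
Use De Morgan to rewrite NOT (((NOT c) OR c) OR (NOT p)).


De Morgan: the negation of a disjunction is the conjunction of the negations.
Distribute NOT across OR, flipping it to AND, and negate each literal.

(c AND (NOT c)) AND p


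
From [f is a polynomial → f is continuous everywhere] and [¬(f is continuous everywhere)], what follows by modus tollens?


Modus tollens: from (P → Q) and ¬Q, infer ¬P.
Q = 'f is continuous everywhere' is denied; since P → Q, P must also fail.

Not (f is a polynomial).


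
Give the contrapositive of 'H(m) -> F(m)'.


The contrapositive of (P → Q) is (¬Q → ¬P); it is logically equivalent to the original.
Here P = 'H(m)' and Q = 'F(m)'.

If not (F(m)), then not (H(m)).


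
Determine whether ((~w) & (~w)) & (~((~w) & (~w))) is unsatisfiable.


Truth table over {w}:
w | φ
-----
False | False
True | False
Every row is false.

Yes, it is a contradiction.


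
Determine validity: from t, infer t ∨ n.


This matches the form of disjunction introduction: the conclusion follows in every model of the premises.

Valid.


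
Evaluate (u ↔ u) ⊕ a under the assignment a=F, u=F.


Substitute a=F, u=F:
u ↔ u = F ↔ F = T
(u ↔ u) ⊕ a = T ⊕ F = T

T


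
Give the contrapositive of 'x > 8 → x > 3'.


The contrapositive of (P → Q) is (¬Q → ¬P); it is logically equivalent to the original.
Here P = 'x > 8' and Q = 'x > 3'.

If not (x > 3), then not (x > 8).


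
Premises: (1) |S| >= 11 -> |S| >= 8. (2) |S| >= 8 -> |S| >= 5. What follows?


Hypothetical syllogism: from (P → Q) and (Q → R), infer (P → R).
Chain the two implications through the shared middle term '|S| >= 8'.

|S| >= 11 -> |S| >= 5


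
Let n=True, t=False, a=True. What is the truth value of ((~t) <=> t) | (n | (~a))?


Substitute n=True, t=False, a=True:
~t = True
(~t) <=> t = True <=> False = False
~a = False
n | (~a) = True | False = True
((~t) <=> t) | (n | (~a)) = False | True = True

True


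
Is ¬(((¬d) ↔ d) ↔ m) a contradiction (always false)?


Truth table over {d, m}:
d | m | φ
---------
F | F | F
T | F | F
F | T | T
T | T | T
Satisfying assignment at row 3: d=F, m=T gives T.

No, it is not a contradiction.


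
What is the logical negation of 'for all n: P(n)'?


¬(for all x: φ) = there exists x: ¬φ, and ¬(there exists x: φ) = for all x: ¬φ.
Apply to the universal statement.

there exists n: NOT(P(n))


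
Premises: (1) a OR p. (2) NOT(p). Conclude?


Disjunctive syllogism: from (P ∨ Q) and ¬P, infer Q.
One disjunct, 'p', is ruled out; the other must hold.

a


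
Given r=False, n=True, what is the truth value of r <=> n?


Biconditional is true when both operands have the same truth value.
Substitute: r=False, n=True.
False <=> True evaluates to False.

False


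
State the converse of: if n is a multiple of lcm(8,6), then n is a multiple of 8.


The converse of (P → Q) is (Q → P). It is not in general equivalent to the original.
Here P = 'n is a multiple of lcm(8,6)' and Q = 'n is a multiple of 8'.

If n is a multiple of 8, then n is a multiple of lcm(8,6).


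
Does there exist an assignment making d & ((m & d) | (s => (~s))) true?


Search for a satisfying assignment over {d, m, s}.
Try d=True, m=False, s=False: the formula evaluates to True.
A satisfying assignment exists.

Satisfiable.


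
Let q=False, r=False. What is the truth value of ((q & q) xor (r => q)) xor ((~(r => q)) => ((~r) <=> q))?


Substitute q=False, r=False:
q & q = False & False = False
r => q = False => False = True
(q & q) xor (r => q) = False xor True = True
r => q = False => False = True
~(r => q) = False
~r = True
(~r) <=> q = True <=> False = False
(~(r => q)) => ((~r) <=> q) = False => False = True
((q & q) xor (r => q)) xor ((~(r => q)) => ((~r) <=> q)) = True xor True = False

False


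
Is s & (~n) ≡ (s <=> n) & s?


Compare truth tables:
n | s | φ | ψ
-------------
False | False | False | False
True | False | False | False
False | True | True | False
True | True | False | True
They differ at row 3 (n=False, s=True): φ=True but ψ=False.

No, they are not logically equivalent.


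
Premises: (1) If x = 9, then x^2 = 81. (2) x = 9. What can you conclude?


Modus ponens: from (P → Q) and P, infer Q.
P = 'x = 9' is asserted, and P → Q holds, so Q follows.

x^2 = 81.


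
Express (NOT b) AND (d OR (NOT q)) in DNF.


Step 1: Distribute ∧ over ∨: (¬b) ∧ (d ∨ (¬q)) = ((¬b) ∧ d) ∨ ((¬b) ∧ (¬q)).

((NOT b) AND d) OR ((NOT b) AND (NOT q))


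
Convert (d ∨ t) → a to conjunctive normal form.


Step 1: Rewrite as ¬(d ∨ t) ∨ a = (¬d ∧ ¬t) ∨ a.
Step 2: Distribute ∨ over ∧.

((¬d) ∨ a) ∧ ((¬t) ∨ a)


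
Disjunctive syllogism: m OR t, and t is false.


Disjunctive syllogism: from (P ∨ Q) and ¬P, infer Q.
One disjunct, 't', is ruled out; the other must hold.

m


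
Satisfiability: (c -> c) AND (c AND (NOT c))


Check all 2 assignments over {c}:
c | φ
-----
F | F
T | F
No assignment makes the formula true.

Unsatisfiable.


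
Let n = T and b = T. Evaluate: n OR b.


Disjunction is false only when both operands are false.
Substitute: n=T, b=T.
T OR T evaluates to T.

T


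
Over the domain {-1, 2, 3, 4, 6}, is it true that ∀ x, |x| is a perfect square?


Evaluate the predicate on each element: -1:T, 2:F, 3:F, 4:T, 6:F.
Counterexample x = 2 fails the predicate.

F


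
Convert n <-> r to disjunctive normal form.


Step 1: n ↔ r is true exactly when both agree: (n ∧ r) ∨ (¬n ∧ ¬r).

(n AND r) OR ((NOT n) AND (NOT r))


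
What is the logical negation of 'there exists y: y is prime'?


¬(for all x: φ) = there exists x: ¬φ, and ¬(there exists x: φ) = for all x: ¬φ.
Apply to the existential statement.

for all y: NOT(y is prime)


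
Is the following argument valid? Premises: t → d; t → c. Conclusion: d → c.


This is (no valid rule). There exist truth assignments where the premises are all true but the conclusion is false.

Invalid.


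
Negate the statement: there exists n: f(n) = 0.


¬(for all x: φ) = there exists x: ¬φ, and ¬(there exists x: φ) = for all x: ¬φ.
Apply to the existential statement.

for all n: NOT(f(n) = 0)


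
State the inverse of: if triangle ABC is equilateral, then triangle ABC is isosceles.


The inverse of (P → Q) is (¬P → ¬Q). It is equivalent to the converse, not to the original.
Here P = 'triangle ABC is equilateral' and Q = 'triangle ABC is isosceles'.

If not (triangle ABC is equilateral), then not (triangle ABC is isosceles).


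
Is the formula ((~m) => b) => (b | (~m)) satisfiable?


Search for a satisfying assignment over {b, m}.
Try b=False, m=False: the formula evaluates to True.
A satisfying assignment exists.

Satisfiable.


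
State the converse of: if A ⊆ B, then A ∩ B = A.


The converse of (P → Q) is (Q → P). It is not in general equivalent to the original.
Here P = 'A ⊆ B' and Q = 'A ∩ B = A'.

If A ∩ B = A, then A ⊆ B.


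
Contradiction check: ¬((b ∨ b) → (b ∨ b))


Truth table over {b}:
b | φ
-----
F | F
T | F
Every row is false.

Yes, it is a contradiction.


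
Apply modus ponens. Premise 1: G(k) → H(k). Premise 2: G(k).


Modus ponens: from (P → Q) and P, infer Q.
P = 'G(k)' is asserted, and P → Q holds, so Q follows.

H(k).


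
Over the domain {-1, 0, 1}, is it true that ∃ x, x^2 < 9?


Evaluate the predicate on each element: -1:T, 0:T, 1:T.
Witness x = -1 satisfies the predicate.

T


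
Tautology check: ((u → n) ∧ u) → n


Build the truth table over {n, u}:
n | u | φ
---------
F | F | T
T | F | T
F | T | T
T | T | T
Every row evaluates to true.

Yes, it is a tautology.


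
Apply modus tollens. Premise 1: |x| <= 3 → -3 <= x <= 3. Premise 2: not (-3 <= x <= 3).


Modus tollens: from (P → Q) and ¬Q, infer ¬P.
Q = '-3 <= x <= 3' is denied; since P → Q, P must also fail.

Not (|x| <= 3).


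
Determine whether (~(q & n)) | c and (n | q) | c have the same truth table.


Compare truth tables:
c | n | q | φ | ψ
-----------------
False | False | False | True | False
True | False | False | True | True
False | True | False | True | True
True | True | False | True | True
False | False | True | True | True
True | False | True | True | True
False | True | True | False | True
True | True | True | True | True
They differ at row 1 (c=False, n=False, q=False): φ=True but ψ=False.

No, they are not logically equivalent.


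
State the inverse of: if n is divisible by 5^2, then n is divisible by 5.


The inverse of (P → Q) is (¬P → ¬Q). It is equivalent to the converse, not to the original.
Here P = 'n is divisible by 5^2' and Q = 'n is divisible by 5'.

If not (n is divisible by 5^2), then not (n is divisible by 5).


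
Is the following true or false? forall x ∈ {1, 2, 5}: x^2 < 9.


Evaluate the predicate on each element: 1:True, 2:True, 5:False.
Counterexample x = 5 fails the predicate.

False


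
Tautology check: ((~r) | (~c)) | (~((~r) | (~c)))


Build the truth table over {c, r}:
c | r | φ
---------
False | False | True
True | False | True
False | True | True
True | True | True
Every row evaluates to true.

Yes, it is a tautology.


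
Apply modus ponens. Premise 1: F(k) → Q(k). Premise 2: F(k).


Modus ponens: from (P → Q) and P, infer Q.
P = 'F(k)' is asserted, and P → Q holds, so Q follows.

Q(k).


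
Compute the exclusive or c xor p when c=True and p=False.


Exclusive or is true when exactly one operand is true.
Substitute: c=True, p=False.
True xor False evaluates to True.

True


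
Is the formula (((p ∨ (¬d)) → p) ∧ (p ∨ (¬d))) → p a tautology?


Build the truth table over {d, p}:
d | p | φ
---------
F | F | T
T | F | T
F | T | T
T | T | T
Every row evaluates to true.

Yes, it is a tautology.


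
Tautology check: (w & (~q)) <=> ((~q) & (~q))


Build the truth table over {q, w}:
q | w | φ
---------
False | False | False
True | False | True
False | True | True
True | True | True
Counterexample at row 1: with q=False, w=False, the formula is False.

No, it is not a tautology.


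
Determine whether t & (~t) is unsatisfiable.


Truth table over {t}:
t | φ
-----
False | False
True | False
Every row is false.

Yes, it is a contradiction.


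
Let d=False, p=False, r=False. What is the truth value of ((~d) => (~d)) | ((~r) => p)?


Substitute d=False, p=False, r=False:
~d = True
~d = True
(~d) => (~d) = True => True = True
~r = True
(~r) => p = True => False = False
((~d) => (~d)) | ((~r) => p) = True | False = True

True


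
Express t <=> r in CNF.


Step 1: Rewrite t ↔ r as (t → r) ∧ (r → t).
Step 2: Rewrite each implication as a disjunction.

((~t) | r) & ((~r) | t)


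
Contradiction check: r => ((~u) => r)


Truth table over {r, u}:
r | u | φ
---------
False | False | True
True | False | True
False | True | True
True | True | True
Satisfying assignment at row 1: r=False, u=False gives True.

No, it is not a contradiction.


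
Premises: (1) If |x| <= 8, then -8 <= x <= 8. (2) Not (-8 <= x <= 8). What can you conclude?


Modus tollens: from (P → Q) and ¬Q, infer ¬P.
Q = '-8 <= x <= 8' is denied; since P → Q, P must also fail.

Not (|x| <= 8).


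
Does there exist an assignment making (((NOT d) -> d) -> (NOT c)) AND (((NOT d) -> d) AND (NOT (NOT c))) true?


Check all 4 assignments over {c, d}:
c | d | φ
---------
F | F | F
T | F | F
F | T | F
T | T | F
No assignment makes the formula true.

Unsatisfiable.


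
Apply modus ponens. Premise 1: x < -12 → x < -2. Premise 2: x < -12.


Modus ponens: from (P → Q) and P, infer Q.
P = 'x < -12' is asserted, and P → Q holds, so Q follows.

x < -2.


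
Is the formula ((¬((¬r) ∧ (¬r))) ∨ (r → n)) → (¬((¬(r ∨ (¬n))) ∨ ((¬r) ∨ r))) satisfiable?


Check all 4 assignments over {n, r}:
n | r | φ
---------
F | F | F
T | F | F
F | T | F
T | T | F
No assignment makes the formula true.

Unsatisfiable.


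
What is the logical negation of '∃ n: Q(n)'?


¬(∀ x: φ) = ∃ x: ¬φ, and ¬(∃ x: φ) = ∀ x: ¬φ.
Apply to the existential statement.

∀ n: ¬(Q(n))


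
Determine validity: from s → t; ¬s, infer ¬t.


This is denying the antecedent (fallacy). There exist truth assignments where the premises are all true but the conclusion is false.

Invalid.


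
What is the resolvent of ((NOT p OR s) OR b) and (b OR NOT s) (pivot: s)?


The clauses contain complementary literals s and NOTs.
Resolution eliminates this pair and disjoins the remaining literals (merging duplicates).

(NOT p OR b)


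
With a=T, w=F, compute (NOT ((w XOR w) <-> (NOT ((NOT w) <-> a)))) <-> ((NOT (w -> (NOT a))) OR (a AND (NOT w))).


Substitute a=T, w=F:
… (earlier sub-steps elided)
NOT ((NOT w) <-> a) = F
(w XOR w) <-> (NOT ((NOT w) <-> a)) = F <-> F = T
NOT ((w XOR w) <-> (NOT ((NOT w) <-> a))) = F
NOT a = F
w -> (NOT a) = F -> F = T
NOT (w -> (NOT a)) = F
NOT w = T
a AND (NOT w) = T AND T = T
(NOT (w -> (NOT a))) OR (a AND (NOT w)) = F OR T = T
(NOT ((w XOR w) <-> (NOT ((NOT w) <-> a)))) <-> ((NOT (w -> (NOT a))) OR (a AND (NOT w))) = F <-> T = F

F


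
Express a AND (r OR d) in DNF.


Step 1: Distribute ∧ over ∨: a ∧ (r ∨ d) = (a ∧ r) ∨ (a ∧ d).

(a AND r) OR (a AND d)


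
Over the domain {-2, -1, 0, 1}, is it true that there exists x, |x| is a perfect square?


Evaluate the predicate on each element: -2:F, -1:T, 0:T, 1:T.
Witness x = -1 satisfies the predicate.

T


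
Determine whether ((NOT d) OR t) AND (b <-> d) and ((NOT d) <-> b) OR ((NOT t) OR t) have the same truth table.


Compare truth tables:
b | d | t | φ | ψ
-----------------
F | F | F | T | T
T | F | F | F | T
F | T | F | F | T
T | T | F | F | T
F | F | T | T | T
T | F | T | F | T
F | T | T | F | T
T | T | T | T | T
They differ at row 2 (b=T, d=F, t=F): φ=F but ψ=T.

No, they are not logically equivalent.


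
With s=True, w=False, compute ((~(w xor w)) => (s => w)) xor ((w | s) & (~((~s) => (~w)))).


Substitute s=True, w=False:
… (earlier sub-steps elided)
~(w xor w) = True
s => w = True => False = False
(~(w xor w)) => (s => w) = True => False = False
w | s = False | True = True
~s = False
~w = True
(~s) => (~w) = False => True = True
~((~s) => (~w)) = False
(w | s) & (~((~s) => (~w))) = True & False = False
((~(w xor w)) => (s => w)) xor ((w | s) & (~((~s) => (~w)))) = False xor False = False

False


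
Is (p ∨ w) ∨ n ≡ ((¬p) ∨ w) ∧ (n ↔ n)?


Compare truth tables:
n | p | w | φ | ψ
-----------------
F | F | F | F | T
T | F | F | T | T
F | T | F | T | F
T | T | F | T | F
F | F | T | T | T
T | F | T | T | T
F | T | T | T | T
T | T | T | T | T
They differ at row 1 (n=F, p=F, w=F): φ=F but ψ=T.

No, they are not logically equivalent.


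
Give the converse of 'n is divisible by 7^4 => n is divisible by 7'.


The converse of (P → Q) is (Q → P). It is not in general equivalent to the original.
Here P = 'n is divisible by 7^4' and Q = 'n is divisible by 7'.

If n is divisible by 7, then n is divisible by 7^4.


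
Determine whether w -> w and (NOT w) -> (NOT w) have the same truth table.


Compare truth tables:
w | φ | ψ
---------
F | T | T
T | T | T
The columns φ and ψ agree on every row.

Yes, they are logically equivalent.


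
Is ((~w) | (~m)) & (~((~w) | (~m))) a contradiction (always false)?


Truth table over {m, w}:
m | w | φ
---------
False | False | False
True | False | False
False | True | False
True | True | False
Every row is false.

Yes, it is a contradiction.


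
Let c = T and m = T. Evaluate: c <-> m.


Biconditional is true when both operands have the same truth value.
Substitute: c=T, m=T.
T <-> T evaluates to T.

T


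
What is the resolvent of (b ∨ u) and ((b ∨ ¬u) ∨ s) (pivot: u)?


The clauses contain complementary literals u and ¬u.
Resolution eliminates this pair and disjoins the remaining literals (merging duplicates).

(b ∨ s)


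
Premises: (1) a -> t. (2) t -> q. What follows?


Hypothetical syllogism: from (P → Q) and (Q → R), infer (P → R).
Chain the two implications through the shared middle term 't'.

a -> q


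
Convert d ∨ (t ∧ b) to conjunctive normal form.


Step 1: Distribute ∨ over ∧: d ∨ (t ∧ b) = (d ∨ t) ∧ (d ∨ b).

(d ∨ t) ∧ (d ∨ b)


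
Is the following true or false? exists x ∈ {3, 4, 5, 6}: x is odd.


Evaluate the predicate on each element: 3:True, 4:False, 5:True, 6:False.
Witness x = 3 satisfies the predicate.

True


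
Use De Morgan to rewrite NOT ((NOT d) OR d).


De Morgan: the negation of a disjunction is the conjunction of the negations.
Distribute NOT across OR, flipping it to AND, and negate each literal.

d AND (NOT d)


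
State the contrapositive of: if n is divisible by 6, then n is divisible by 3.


The contrapositive of (P → Q) is (¬Q → ¬P); it is logically equivalent to the original.
Here P = 'n is divisible by 6' and Q = 'n is divisible by 3'.

If not (n is divisible by 3), then not (n is divisible by 6).


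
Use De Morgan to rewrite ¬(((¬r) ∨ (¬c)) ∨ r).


De Morgan: the negation of a disjunction is the conjunction of the negations.
Distribute ¬ across ∨, flipping it to ∧, and negate each literal.

(r ∧ c) ∧ (¬r)


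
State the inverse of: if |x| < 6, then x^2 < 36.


The inverse of (P → Q) is (¬P → ¬Q). It is equivalent to the converse, not to the original.
Here P = '|x| < 6' and Q = 'x^2 < 36'.

If not (|x| < 6), then not (x^2 < 36).


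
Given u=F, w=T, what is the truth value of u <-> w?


Biconditional is true when both operands have the same truth value.
Substitute: u=F, w=T.
F <-> T evaluates to F.

F


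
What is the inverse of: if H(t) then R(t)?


The inverse of (P → Q) is (¬P → ¬Q). It is equivalent to the converse, not to the original.
Here P = 'H(t)' and Q = 'R(t)'.

If not (H(t)), then not (R(t)).


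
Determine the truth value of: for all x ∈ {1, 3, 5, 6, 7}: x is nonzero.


Evaluate the predicate on each element: 1:T, 3:T, 5:T, 6:T, 7:T.
Every element satisfies the predicate.

T


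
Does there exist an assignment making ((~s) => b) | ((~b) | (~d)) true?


Search for a satisfying assignment over {b, d, s}.
Try b=False, d=False, s=False: the formula evaluates to True.
A satisfying assignment exists.

Satisfiable.


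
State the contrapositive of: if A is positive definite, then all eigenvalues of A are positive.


The contrapositive of (P → Q) is (¬Q → ¬P); it is logically equivalent to the original.
Here P = 'A is positive definite' and Q = 'all eigenvalues of A are positive'.

If not (all eigenvalues of A are positive), then not (A is positive definite).


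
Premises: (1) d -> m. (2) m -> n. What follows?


Hypothetical syllogism: from (P → Q) and (Q → R), infer (P → R).
Chain the two implications through the shared middle term 'm'.

d -> n


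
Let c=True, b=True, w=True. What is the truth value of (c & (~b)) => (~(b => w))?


Substitute c=True, b=True, w=True:
~b = False
c & (~b) = True & False = False
b => w = True => True = True
~(b => w) = False
(c & (~b)) => (~(b => w)) = False => False = True

True


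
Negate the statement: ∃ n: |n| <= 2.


¬(∀ x: φ) = ∃ x: ¬φ, and ¬(∃ x: φ) = ∀ x: ¬φ.
Apply to the existential statement.

∀ n: ¬(|n| <= 2)


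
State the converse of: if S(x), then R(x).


The converse of (P → Q) is (Q → P). It is not in general equivalent to the original.
Here P = 'S(x)' and Q = 'R(x)'.

If R(x), then S(x).


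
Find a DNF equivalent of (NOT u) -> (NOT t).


Step 1: Rewrite (¬u) → (¬t) as ¬(¬u) ∨ (¬t).
Step 2: Eliminate any double negations (¬¬X = X).

u OR (NOT t)


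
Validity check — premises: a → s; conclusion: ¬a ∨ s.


This matches the form of material implication: the conclusion follows in every model of the premises.

Valid.


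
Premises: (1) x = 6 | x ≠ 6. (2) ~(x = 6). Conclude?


Disjunctive syllogism: from (P ∨ Q) and ¬P, infer Q.
One disjunct, 'x = 6', is ruled out; the other must hold.

x ≠ 6


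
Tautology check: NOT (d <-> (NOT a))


Build the truth table over {a, d}:
a | d | φ
---------
F | F | T
T | F | F
F | T | F
T | T | T
Counterexample at row 2: with a=T, d=F, the formula is F.

No, it is not a tautology.


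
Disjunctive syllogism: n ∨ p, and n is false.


Disjunctive syllogism: from (P ∨ Q) and ¬P, infer Q.
One disjunct, 'n', is ruled out; the other must hold.

p


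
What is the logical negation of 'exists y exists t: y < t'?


Negation flips each quantifier (∀↔∃) and negates the inner predicate.
¬(exists y exists t: φ) = forall y forall t: ¬φ.

forall y forall t: ~(y < t)


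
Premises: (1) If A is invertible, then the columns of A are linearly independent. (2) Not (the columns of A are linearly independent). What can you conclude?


Modus tollens: from (P → Q) and ¬Q, infer ¬P.
Q = 'the columns of A are linearly independent' is denied; since P → Q, P must also fail.

Not (A is invertible).


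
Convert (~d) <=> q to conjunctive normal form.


Step 1: Rewrite (¬d) ↔ q as ((¬d) → q) ∧ (q → (¬d)).
Step 2: Rewrite each implication as a disjunction.
Step 3: Eliminate any double negations (¬¬X = X).

(d | q) & ((~q) | (~d))


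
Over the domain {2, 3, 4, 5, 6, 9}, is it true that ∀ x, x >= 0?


Evaluate the predicate on each element: 2:T, 3:T, 4:T, 5:T, 6:T, 9:T.
Every element satisfies the predicate.

T


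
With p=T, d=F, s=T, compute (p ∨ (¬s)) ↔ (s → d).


Substitute p=T, d=F, s=T:
¬s = F
p ∨ (¬s) = T ∨ F = T
s → d = T → F = F
(p ∨ (¬s)) ↔ (s → d) = T ↔ F = F

F


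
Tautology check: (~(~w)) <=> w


Build the truth table over {w}:
w | φ
-----
False | True
True | True
Every row evaluates to true.

Yes, it is a tautology.


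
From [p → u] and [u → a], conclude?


Hypothetical syllogism: from (P → Q) and (Q → R), infer (P → R).
Chain the two implications through the shared middle term 'u'.

p → a


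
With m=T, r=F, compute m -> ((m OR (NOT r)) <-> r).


Substitute m=T, r=F:
NOT r = T
m OR (NOT r) = T OR T = T
(m OR (NOT r)) <-> r = T <-> F = F
m -> ((m OR (NOT r)) <-> r) = T -> F = F

F


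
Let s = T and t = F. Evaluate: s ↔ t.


Biconditional is true when both operands have the same truth value.
Substitute: s=T, t=F.
T ↔ F evaluates to F.

F


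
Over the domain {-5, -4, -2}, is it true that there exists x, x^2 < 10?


Evaluate the predicate on each element: -5:F, -4:F, -2:T.
Witness x = -2 satisfies the predicate.

T


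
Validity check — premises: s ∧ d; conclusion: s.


This matches the form of conjunction elimination: the conclusion follows in every model of the premises.

Valid.


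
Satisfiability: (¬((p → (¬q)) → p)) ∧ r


Search for a satisfying assignment over {p, q, r}.
Try p=F, q=F, r=T: the formula evaluates to T.
A satisfying assignment exists.

Satisfiable.


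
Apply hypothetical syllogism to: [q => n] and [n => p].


Hypothetical syllogism: from (P → Q) and (Q → R), infer (P → R).
Chain the two implications through the shared middle term 'n'.

q => p


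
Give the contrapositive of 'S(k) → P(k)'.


The contrapositive of (P → Q) is (¬Q → ¬P); it is logically equivalent to the original.
Here P = 'S(k)' and Q = 'P(k)'.

If not (P(k)), then not (S(k)).


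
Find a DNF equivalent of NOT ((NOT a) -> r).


Step 1: Rewrite implication then negate: ¬(¬(¬a) ∨ r) = (¬a) ∧ ¬r.

(NOT a) AND (NOT r)


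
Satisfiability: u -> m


Search for a satisfying assignment over {m, u}.
Try m=F, u=F: the formula evaluates to T.
A satisfying assignment exists.

Satisfiable.


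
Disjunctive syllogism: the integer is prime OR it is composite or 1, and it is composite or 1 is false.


Disjunctive syllogism: from (P ∨ Q) and ¬P, infer Q.
One disjunct, 'it is composite or 1', is ruled out; the other must hold.

the integer is prime


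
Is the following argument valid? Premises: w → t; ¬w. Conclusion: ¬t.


This is denying the antecedent (fallacy). There exist truth assignments where the premises are all true but the conclusion is false.

Invalid.


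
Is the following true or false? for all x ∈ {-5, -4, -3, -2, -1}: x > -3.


Evaluate the predicate on each element: -5:F, -4:F, -3:F, -2:T, -1:T.
Counterexample x = -5 fails the predicate.

F


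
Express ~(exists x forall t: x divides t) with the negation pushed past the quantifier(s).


Negation flips each quantifier (∀↔∃) and negates the inner predicate.
¬(exists x forall t: φ) = forall x exists t: ¬φ.

forall x exists t: ~(x divides t)


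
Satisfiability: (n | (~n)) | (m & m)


Search for a satisfying assignment over {m, n}.
Try m=False, n=False: the formula evaluates to True.
A satisfying assignment exists.

Satisfiable.


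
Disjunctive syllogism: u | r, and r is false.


Disjunctive syllogism: from (P ∨ Q) and ¬P, infer Q.
One disjunct, 'r', is ruled out; the other must hold.

u


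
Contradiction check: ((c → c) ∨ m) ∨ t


Truth table over {c, m, t}:
c | m | t | φ
-------------
F | F | F | T
T | F | F | T
F | T | F | T
T | T | F | T
F | F | T | T
T | F | T | T
F | T | T | T
T | T | T | T
Satisfying assignment at row 1: c=F, m=F, t=F gives T.

No, it is not a contradiction.


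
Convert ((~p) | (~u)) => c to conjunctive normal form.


Step 1: Rewrite as ¬((¬p) ∨ (¬u)) ∨ c = (¬(¬p) ∧ ¬(¬u)) ∨ c.
Step 2: Distribute ∨ over ∧.
Step 3: Eliminate any double negations (¬¬X = X).

(p | c) & (u | c)


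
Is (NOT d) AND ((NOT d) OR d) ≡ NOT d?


Compare truth tables:
d | φ | ψ
---------
F | T | T
T | F | F
The columns φ and ψ agree on every row.

Yes, they are logically equivalent.


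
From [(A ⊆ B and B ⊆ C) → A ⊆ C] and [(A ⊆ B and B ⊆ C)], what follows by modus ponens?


Modus ponens: from (P → Q) and P, infer Q.
P = '(A ⊆ B and B ⊆ C)' is asserted, and P → Q holds, so Q follows.

A ⊆ C.


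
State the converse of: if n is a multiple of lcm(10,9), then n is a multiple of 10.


The converse of (P → Q) is (Q → P). It is not in general equivalent to the original.
Here P = 'n is a multiple of lcm(10,9)' and Q = 'n is a multiple of 10'.

If n is a multiple of 10, then n is a multiple of lcm(10,9).


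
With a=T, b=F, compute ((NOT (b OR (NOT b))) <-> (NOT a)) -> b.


Substitute a=T, b=F:
NOT b = T
b OR (NOT b) = F OR T = T
NOT (b OR (NOT b)) = F
NOT a = F
(NOT (b OR (NOT b))) <-> (NOT a) = F <-> F = T
((NOT (b OR (NOT b))) <-> (NOT a)) -> b = T -> F = F

F


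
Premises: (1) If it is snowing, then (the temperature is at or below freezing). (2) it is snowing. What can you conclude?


Modus ponens: from (P → Q) and P, infer Q.
P = 'it is snowing' is asserted, and P → Q holds, so Q follows.

(the temperature is at or below freezing).


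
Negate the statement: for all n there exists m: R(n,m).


Negation flips each quantifier (∀↔∃) and negates the inner predicate.
¬(for all n there exists m: φ) = there exists n for all m: ¬φ.

there exists n for all m: NOT(R(n,m))


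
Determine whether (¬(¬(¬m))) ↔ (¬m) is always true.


Build the truth table over {m}:
m | φ
-----
F | T
T | T
Every row evaluates to true.

Yes, it is a tautology.


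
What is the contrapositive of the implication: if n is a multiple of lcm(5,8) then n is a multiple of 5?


The contrapositive of (P → Q) is (¬Q → ¬P); it is logically equivalent to the original.
Here P = 'n is a multiple of lcm(5,8)' and Q = 'n is a multiple of 5'.

If not (n is a multiple of 5), then not (n is a multiple of lcm(5,8)).


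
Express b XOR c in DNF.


Step 1: b ⊕ c is true exactly when they disagree: (b ∧ ¬c) ∨ (¬b ∧ c).

(b AND (NOT c)) OR ((NOT b) AND c)


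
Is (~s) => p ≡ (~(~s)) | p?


Compare truth tables:
p | s | φ | ψ
-------------
False | False | False | False
True | False | True | True
False | True | True | True
True | True | True | True
The columns φ and ψ agree on every row.

Yes, they are logically equivalent.


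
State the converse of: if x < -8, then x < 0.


The converse of (P → Q) is (Q → P). It is not in general equivalent to the original.
Here P = 'x < -8' and Q = 'x < 0'.

If x < 0, then x < -8.


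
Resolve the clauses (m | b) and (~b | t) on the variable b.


The clauses contain complementary literals b and ~b.
Resolution eliminates this pair and disjoins the remaining literals (merging duplicates).

(m | t)


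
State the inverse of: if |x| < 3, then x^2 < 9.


The inverse of (P → Q) is (¬P → ¬Q). It is equivalent to the converse, not to the original.
Here P = '|x| < 3' and Q = 'x^2 < 9'.

If not (|x| < 3), then not (x^2 < 9).


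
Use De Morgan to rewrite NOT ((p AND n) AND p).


De Morgan: the negation of a conjunction is the disjunction of the negations.
Distribute NOT across AND, flipping it to OR, and negate each literal.

((NOT p) OR (NOT n)) OR (NOT p)


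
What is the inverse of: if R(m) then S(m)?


The inverse of (P → Q) is (¬P → ¬Q). It is equivalent to the converse, not to the original.
Here P = 'R(m)' and Q = 'S(m)'.

If not (R(m)), then not (S(m)).


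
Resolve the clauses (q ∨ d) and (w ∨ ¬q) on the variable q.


The clauses contain complementary literals q and ¬q.
Resolution eliminates this pair and disjoins the remaining literals (merging duplicates).

(d ∨ w)


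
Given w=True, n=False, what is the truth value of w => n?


Implication is false only when antecedent is true and consequent is false.
Substitute: w=True, n=False.
True => False evaluates to False.

False


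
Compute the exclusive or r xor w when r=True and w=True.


Exclusive or is true when exactly one operand is true.
Substitute: r=True, w=True.
True xor True evaluates to False.

False


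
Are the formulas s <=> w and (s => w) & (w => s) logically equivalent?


Compare truth tables:
s | w | φ | ψ
-------------
False | False | True | True
True | False | False | False
False | True | False | False
True | True | True | True
The columns φ and ψ agree on every row.

Yes, they are logically equivalent.


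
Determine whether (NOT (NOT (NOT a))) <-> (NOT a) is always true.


Build the truth table over {a}:
a | φ
-----
F | T
T | T
Every row evaluates to true.

Yes, it is a tautology.


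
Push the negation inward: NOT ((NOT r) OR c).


De Morgan: the negation of a disjunction is the conjunction of the negations.
Distribute NOT across OR, flipping it to AND, and negate each literal.

r AND (NOT c)


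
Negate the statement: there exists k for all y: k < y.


Negation flips each quantifier (∀↔∃) and negates the inner predicate.
¬(there exists k for all y: φ) = for all k there exists y: ¬φ.

for all k there exists y: NOT(k < y)


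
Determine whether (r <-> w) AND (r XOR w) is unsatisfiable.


Truth table over {r, w}:
r | w | φ
---------
F | F | F
T | F | F
F | T | F
T | T | F
Every row is false.

Yes, it is a contradiction.


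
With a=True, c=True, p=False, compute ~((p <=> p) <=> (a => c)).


Substitute a=True, c=True, p=False:
p <=> p = False <=> False = True
a => c = True => True = True
(p <=> p) <=> (a => c) = True <=> True = True
~((p <=> p) <=> (a => c)) = False

False


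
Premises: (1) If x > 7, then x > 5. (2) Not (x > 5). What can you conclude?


Modus tollens: from (P → Q) and ¬Q, infer ¬P.
Q = 'x > 5' is denied; since P → Q, P must also fail.

Not (x > 7).


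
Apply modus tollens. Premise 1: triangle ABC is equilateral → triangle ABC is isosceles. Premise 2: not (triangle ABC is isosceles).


Modus tollens: from (P → Q) and ¬Q, infer ¬P.
Q = 'triangle ABC is isosceles' is denied; since P → Q, P must also fail.

Not (triangle ABC is equilateral).


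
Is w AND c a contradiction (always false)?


Truth table over {c, w}:
c | w | φ
---------
F | F | F
T | F | F
F | T | F
T | T | T
Satisfying assignment at row 4: c=T, w=T gives T.

No, it is not a contradiction.


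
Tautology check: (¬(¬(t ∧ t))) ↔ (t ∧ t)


Build the truth table over {t}:
t | φ
-----
F | T
T | T
Every row evaluates to true.

Yes, it is a tautology.


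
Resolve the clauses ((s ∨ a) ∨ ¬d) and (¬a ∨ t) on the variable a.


The clauses contain complementary literals a and ¬a.
Resolution eliminates this pair and disjoins the remaining literals (merging duplicates).

((s ∨ ¬d) ∨ t)


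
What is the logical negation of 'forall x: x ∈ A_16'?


¬(forall x: φ) = exists x: ¬φ, and ¬(exists x: φ) = forall x: ¬φ.
Apply to the universal statement.

exists x: ~(x ∈ A_16)


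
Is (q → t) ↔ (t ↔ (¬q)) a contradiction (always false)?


Truth table over {q, t}:
q | t | φ
---------
F | F | F
T | F | F
F | T | T
T | T | F
Satisfying assignment at row 3: q=F, t=T gives T.

No, it is not a contradiction.


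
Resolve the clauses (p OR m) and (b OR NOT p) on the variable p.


The clauses contain complementary literals p and NOTp.
Resolution eliminates this pair and disjoins the remaining literals (merging duplicates).

(m OR b)


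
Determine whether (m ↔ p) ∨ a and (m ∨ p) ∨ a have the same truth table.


Compare truth tables:
a | m | p | φ | ψ
-----------------
F | F | F | T | F
T | F | F | T | T
F | T | F | F | T
T | T | F | T | T
F | F | T | F | T
T | F | T | T | T
F | T | T | T | T
T | T | T | T | T
They differ at row 1 (a=F, m=F, p=F): φ=T but ψ=F.

No, they are not logically equivalent.


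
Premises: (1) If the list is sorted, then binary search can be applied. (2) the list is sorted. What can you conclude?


Modus ponens: from (P → Q) and P, infer Q.
P = 'the list is sorted' is asserted, and P → Q holds, so Q follows.

binary search can be applied.


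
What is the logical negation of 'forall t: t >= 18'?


¬(forall x: φ) = exists x: ¬φ, and ¬(exists x: φ) = forall x: ¬φ.
Apply to the universal statement.

exists t: ~(t >= 18)


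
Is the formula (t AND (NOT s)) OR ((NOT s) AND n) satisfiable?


Search for a satisfying assignment over {n, s, t}.
Try n=T, s=F, t=F: the formula evaluates to T.
A satisfying assignment exists.

Satisfiable.
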